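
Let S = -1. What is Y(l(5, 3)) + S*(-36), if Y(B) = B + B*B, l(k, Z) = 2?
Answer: 42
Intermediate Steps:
Y(B) = B + B²
Y(l(5, 3)) + S*(-36) = 2*(1 + 2) - 1*(-36) = 2*3 + 36 = 6 + 36 = 42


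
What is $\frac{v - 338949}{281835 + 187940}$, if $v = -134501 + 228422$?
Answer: $- \frac{245028}{469775} \approx -0.52159$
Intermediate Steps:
$v = 93921$
$\frac{v - 338949}{281835 + 187940} = \frac{93921 - 338949}{281835 + 187940} = - \frac{245028}{469775}$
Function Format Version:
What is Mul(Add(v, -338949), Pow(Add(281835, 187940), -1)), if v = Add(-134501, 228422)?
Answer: Rational(-245028, 469775) ≈ -0.52159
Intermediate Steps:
v = 93921
Mul(Add(v, -338949), Pow(Add(281835, 187940), -1)) = Mul(Add(93921, -338949), Pow(Add(281835, 187940), -1)) = Mul(-245028, Pow(469775, -1)) = Mul(-245028, Rational(1, 469775)) = Rational(-245028, 469775)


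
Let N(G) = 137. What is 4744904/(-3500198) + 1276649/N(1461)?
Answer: 131408065431/14103739 ≈ 9317.3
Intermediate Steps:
4744904/(-3500198) + 1276649/N(1461) = 4744904/(-3500198) + 1276649/137 = 4744904*(-1/3500198) + 1276649*(1/137) = -139556/102947 + 1276649/137 = 131408065431/14103739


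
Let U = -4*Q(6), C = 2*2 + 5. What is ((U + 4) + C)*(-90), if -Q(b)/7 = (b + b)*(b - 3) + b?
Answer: -107010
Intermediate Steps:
C = 9 (C = 4 + 5 = 9)
Q(b) = -7*b - 14*b*(-3 + b) (Q(b) = -7*((b + b)*(b - 3) + b) = -7*((2*b)*(-3 + b) + b) = -7*(2*b*(-3 + b) + b) = -7*(b + 2*b*(-3 + b)) = -7*b - 14*b*(-3 + b))
U = 1176 (U = -28*6*(5 - 2*6) = -28*6*(5 - 12) = -28*6*(-7) = -4*(-294) = 1176)
((U + 4) + C)*(-90) = ((1176 + 4) + 9)*(-90) = (1180 + 9)*(-90) = 1189*(-90) = -107010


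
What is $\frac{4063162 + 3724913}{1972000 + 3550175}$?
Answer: $\frac{103841}{73629} \approx 1.4103$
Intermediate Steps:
$\frac{4063162 + 3724913}{1972000 + 3550175} = \frac{7788075}{5522175} = 7788075 \cdot \frac{1}{5522175} = \frac{103841}{73629}$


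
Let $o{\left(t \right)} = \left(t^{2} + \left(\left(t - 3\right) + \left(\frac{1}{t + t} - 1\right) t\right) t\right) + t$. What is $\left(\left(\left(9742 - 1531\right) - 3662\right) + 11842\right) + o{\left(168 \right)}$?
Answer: $44363$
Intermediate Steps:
$o{\left(t \right)} = t + t^{2} + t \left(-3 + t + t \left(-1 + \frac{1}{2 t}\right)\right)$ ($o{\left(t \right)} = \left(t^{2} + \left(\left(-3 + t\right) + \left(\frac{1}{2 t} - 1\right) t\right) t\right) + t = \left(t^{2} + \left(\left(-3 + t\right) + \left(-1 + \frac{1}{2 t}\right) t\right) t\right) + t = \left(t^{2} + \left(\left(-3 + t\right) + t \left(-1 + \frac{1}{2 t}\right)\right) t\right) + t = \left(t^{2} + \left(-3 + t + t \left(-1 + \frac{1}{2 t}\right)\right) t\right) + t = \left(t^{2} + t \left(-3 + t + t \left(-1 + \frac{1}{2 t}\right)\right)\right) + t = t + t^{2} + t \left(-3 + t + t \left(-1 + \frac{1}{2 t}\right)\right)$)
$\left(\left(\left(9742 - 1531\right) - 3662\right) + 11842\right) + o{\left(168 \right)} = \left(\left(\left(9742 - 1531\right) - 3662\right) + 11842\right) + \frac{1}{2} \cdot 168 \left(-3 + 2 \cdot 168\right) = \left(\left(8211 - 3662\right) + 11842\right) + \frac{1}{2} \cdot 168 \left(-3 + 336\right) = \left(4549 + 11842\right) + \frac{1}{2} \cdot 168 \cdot 333 = 16391 + 27972 = 44363$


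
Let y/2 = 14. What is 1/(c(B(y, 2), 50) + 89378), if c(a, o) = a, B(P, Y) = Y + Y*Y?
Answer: 1/89384 ≈ 1.1188e-5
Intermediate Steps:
y = 28 (y = 2*14 = 28)
B(P, Y) = Y + Y²
1/(c(B(y, 2), 50) + 89378) = 1/(2*(1 + 2) + 89378) = 1/(2*3 + 89378) = 1/(6 + 89378) = 1/89384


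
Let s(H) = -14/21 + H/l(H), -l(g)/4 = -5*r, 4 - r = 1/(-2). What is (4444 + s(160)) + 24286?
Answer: 258580/9 ≈ 28731.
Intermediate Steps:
r = 9/2 (r = 4 - 1/(-2) = 4 - 1*(-½) = 4 + ½ = 9/2 ≈ 4.5000)
l(g) = 90 (l(g) = -(-20)*9/2 = -4*(-45/2) = 90)
s(H) = -⅔ + H/90 (s(H) = -14/21 + H/90 = -14*1/21 + H*(1/90) = -⅔ + H/90)
(4444 + s(160)) + 24286 = (4444 + (-⅔ + (1/90)*160)) + 24286 = (4444 + (-⅔ + 16/9)) + 24286 = (4444 + 10/9) + 24286 = 40006/9 + 24286 = 258580/9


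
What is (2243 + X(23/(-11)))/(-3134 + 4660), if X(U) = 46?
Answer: 3/2 ≈ 1.5000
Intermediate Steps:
(2243 + X(23/(-11)))/(-3134 + 4660) = (2243 + 46)/(-3134 + 4660) = 2289/1526 = 2289*(1/1526) = 3/2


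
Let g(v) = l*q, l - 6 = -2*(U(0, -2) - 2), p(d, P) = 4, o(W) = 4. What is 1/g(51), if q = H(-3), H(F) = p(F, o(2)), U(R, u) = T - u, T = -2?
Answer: 1/40 ≈ 0.025000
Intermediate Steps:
U(R, u) = -2 - u
H(F) = 4
q = 4
l = 10 (l = 6 - 2*((-2 - 1*(-2)) - 2) = 6 - 2*((-2 + 2) - 2) = 6 - 2*(0 - 2) = 6 - 2*(-2) = 6 + 4 = 10)
g(v) = 40 (g(v) = 10*4 = 40)
1/g(51) = 1/40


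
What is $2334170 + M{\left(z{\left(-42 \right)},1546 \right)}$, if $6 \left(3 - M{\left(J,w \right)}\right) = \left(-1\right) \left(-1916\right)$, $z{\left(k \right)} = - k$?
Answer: $\frac{7001561}{3} \approx 2.3339 \cdot 10^{6}$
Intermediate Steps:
$M{\left(J,w \right)} = - \frac{949}{3}$ ($M{\left(J,w \right)} = 3 - \frac{\left(-1\right) \left(-1916\right)}{6} = 3 - \frac{958}{3} = - \frac{949}{3}$)
$2334170 + M{\left(z{\left(-42 \right)},1546 \right)} = 2334170 - \frac{949}{3} = \frac{7001561}{3}$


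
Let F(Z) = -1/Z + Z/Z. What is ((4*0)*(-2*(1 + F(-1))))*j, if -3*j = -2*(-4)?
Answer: 0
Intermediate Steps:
F(Z) = 1 - 1/Z (F(Z) = -1/Z + 1 = 1 - 1/Z)
j = -8/3 (j = -(-2)*(-4)/3 = -⅓*8 = -8/3 ≈ -2.6667)
((4*0)*(-2*(1 + F(-1))))*j = ((4*0)*(-2*(1 + (-1 - 1)/(-1))))*(-8/3) = (0*(-2*(1 - 1*(-2))))*(-8/3) = (0*(-2*(1 + 2)))*(-8/3) = (0*(-2*3))*(-8/3) = (0*(-6))*(-8/3) = 0*(-8/3) = 0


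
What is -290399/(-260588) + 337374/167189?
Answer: 136467134323/43567447132 ≈ 3.1323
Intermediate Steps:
-290399/(-260588) + 337374/167189 = -290399*(-1/260588) + 337374*(1/167189) = 290399/260588 + 337374/167189 = 136467134323/43567447132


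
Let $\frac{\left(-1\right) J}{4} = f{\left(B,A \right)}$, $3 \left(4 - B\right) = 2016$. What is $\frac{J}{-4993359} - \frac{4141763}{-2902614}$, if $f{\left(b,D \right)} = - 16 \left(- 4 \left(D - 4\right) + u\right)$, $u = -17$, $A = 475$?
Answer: $\frac{412440258463}{284192034126} \approx 1.4513$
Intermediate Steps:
$B = -668$ ($B = 4 - 672 = -668$)
$f{\left(b,D \right)} = 16 + 64 D$ ($f{\left(b,D \right)} = - 16 \left(- 4 \left(D - 4\right) - 17\right) = - 16 \left(- 4 \left(-4 + D\right) - 17\right) = - 16 \left(\left(16 - 4 D\right) - 17\right) = - 16 \left(-1 - 4 D\right) = 16 + 64 D$)
$J = -121664$ ($J = - 4 \left(16 + 64 \cdot 475\right) = - 4 \left(16 + 30400\right) = \left(-4\right) 30416 = -121664$)
$\frac{J}{-4993359} - \frac{4141763}{-2902614} = - \frac{121664}{-4993359} - \frac{4141763}{-2902614} = \left(-121664\right) \left(- \frac{1}{4993359}\right) - - \frac{4141763}{2902614} = \frac{121664}{4993359} + \frac{4141763}{2902614} = \frac{412440258463}{284192034126}$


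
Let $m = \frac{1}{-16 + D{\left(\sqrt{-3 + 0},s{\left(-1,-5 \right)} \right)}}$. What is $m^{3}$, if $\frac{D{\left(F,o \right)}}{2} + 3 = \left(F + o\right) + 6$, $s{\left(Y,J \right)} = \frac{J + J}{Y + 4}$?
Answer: $- \frac{27 i}{44352 \sqrt{3} + 108800 i} \approx -0.0001656 - 0.00011693 i$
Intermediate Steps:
$s{\left(Y,J \right)} = \frac{2 J}{4 + Y}$
$D{\left(F,o \right)} = 6 + 2 F + 2 o$ ($D{\left(F,o \right)} = -6 + 2 \left(\left(F + o\right) + 6\right) = -6 + 2 \left(6 + F + o\right) = -6 + \left(12 + 2 F + 2 o\right) = 6 + 2 F + 2 o$)
$m = \frac{1}{- \frac{50}{3} + 2 i \sqrt{3}}$ ($m = \frac{1}{-16 + \left(6 + 2 \sqrt{-3 + 0} + 2 \cdot 2 \left(-5\right) \frac{1}{4 - 1}\right)} = \frac{1}{-16 + \left(6 + 2 \sqrt{-3} + 2 \cdot 2 \left(-5\right) \frac{1}{3}\right)} = \frac{1}{-16 + \left(6 + 2 i \sqrt{3} + 2 \cdot 2 \left(-5\right) \frac{1}{3}\right)} = \frac{1}{-16 + \left(6 + 2 i \sqrt{3} + 2 \left(- \frac{10}{3}\right)\right)} = \frac{1}{-16 + \left(6 + 2 i \sqrt{3} - \frac{20}{3}\right)} = \frac{1}{-16 - \left(\frac{2}{3} - 2 i \sqrt{3}\right)} = \frac{1}{- \frac{50}{3} + 2 i \sqrt{3}} \approx -0.057515 - 0.011954 i$)
$m^{3} = \left(- \frac{75}{1304} - \frac{9 i \sqrt{3}}{1304}\right)^{3}$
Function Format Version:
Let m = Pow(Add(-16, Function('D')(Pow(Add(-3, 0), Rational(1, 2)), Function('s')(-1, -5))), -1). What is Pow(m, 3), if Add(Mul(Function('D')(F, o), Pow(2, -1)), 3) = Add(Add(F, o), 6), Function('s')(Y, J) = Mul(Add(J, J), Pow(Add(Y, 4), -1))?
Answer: Mul(-27, I, Pow(Add(Mul(44352, Pow(3, Rational(1, 2))), Mul(108800, I)), -1)) ≈ Add(-0.00016560, Mul(-0.00011693, I))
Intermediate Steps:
Function('s')(Y, J) = Mul(2, J, Pow(Add(4, Y), -1)) (Function('s')(Y, J) = Mul(Mul(2, J), Pow(Add(4, Y), -1)) = Mul(2, J, Pow(Add(4, Y), -1)))
Function('D')(F, o) = Add(6, Mul(2, F), Mul(2, o)) (Function('D')(F, o) = Add(-6, Mul(2, Add(Add(F, o), 6))) = Add(-6, Mul(2, Add(6, F, o))) = Add(-6, Add(12, Mul(2, F), Mul(2, o))) = Add(6, Mul(2, F), Mul(2, o)))
m = Pow(Add(Rational(-50, 3), Mul(2, I, Pow(3, Rational(1, 2)))), -1) (m = Pow(Add(-16, Add(6, Mul(2, Pow(Add(-3, 0), Rational(1, 2))), Mul(2, Mul(2, -5, Pow(Add(4, -1), -1))))), -1) = Pow(Add(-16, Add(6, Mul(2, Pow(-3, Rational(1, 2))), Mul(2, Mul(2, -5, Pow(3, -1))))), -1) = Pow(Add(-16, Add(6, Mul(2, Mul(I, Pow(3, Rational(1, 2)))), Mul(2, Mul(2, -5, Rational(1, 3))))), -1) = Pow(Add(-16, Add(6, Mul(2, I, Pow(3, Rational(1, 2))), Mul(2, Rational(-10, 3)))), -1) = Pow(Add(-16, Add(6, Mul(2, I, Pow(3, Rational(1, 2))), Rational(-20, 3))), -1) = Pow(Add(-16, Add(Rational(-2, 3), Mul(2, I, Pow(3, Rational(1, 2))))), -1) = Pow(Add(Rational(-50, 3), Mul(2, I, Pow(3, Rational(1, 2)))), -1) ≈ Add(-0.057515, Mul(-0.011954, I)))
Pow(m, 3) = Pow(Add(Rational(-75, 1304), Mul(Rational(-9, 1304), I, Pow(3, Rational(1, 2)))), 3)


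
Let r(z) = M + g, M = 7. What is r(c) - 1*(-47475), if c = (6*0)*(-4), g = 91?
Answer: 47573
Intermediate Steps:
c = 0 (c = 0*(-4) = 0)
r(z) = 98 (r(z) = 7 + 91 = 98)
r(c) - 1*(-47475) = 98 - 1*(-47475) = 98 + 47475 = 47573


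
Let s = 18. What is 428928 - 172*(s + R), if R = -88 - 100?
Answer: 458168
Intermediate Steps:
R = -188
428928 - 172*(s + R) = 428928 - 172*(18 - 188) = 428928 - 172*(-170) = 428928 + 29240 = 458168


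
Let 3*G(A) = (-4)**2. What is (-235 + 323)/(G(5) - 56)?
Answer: -33/19 ≈ -1.7368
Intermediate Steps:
G(A) = 16/3 (G(A) = (1/3)*(-4)**2 = (1/3)*16 = 16/3)
(-235 + 323)/(G(5) - 56) = (-235 + 323)/(16/3 - 56) = 88/(-152/3) = 88*(-3/152) = -33/19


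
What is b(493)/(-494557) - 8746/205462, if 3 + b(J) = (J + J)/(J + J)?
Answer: -2162492299/50806335167 ≈ -0.042563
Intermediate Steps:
b(J) = -2 (b(J) = -3 + (J + J)/(J + J) = -3 + (2*J)/((2*J)) = -3 + (2*J)*(1/(2*J)) = -3 + 1 = -2)
b(493)/(-494557) - 8746/205462 = -2/(-494557) - 8746/205462 = -2*(-1/494557) - 8746*1/205462 = 2/494557 - 4373/102731 = -2162492299/50806335167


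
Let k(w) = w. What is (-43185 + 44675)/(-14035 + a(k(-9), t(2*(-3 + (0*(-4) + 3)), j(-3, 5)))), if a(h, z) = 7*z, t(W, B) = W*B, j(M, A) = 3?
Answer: -298/2807 ≈ -0.10616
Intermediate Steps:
t(W, B) = B*W
(-43185 + 44675)/(-14035 + a(k(-9), t(2*(-3 + (0*(-4) + 3)), j(-3, 5)))) = (-43185 + 44675)/(-14035 + 7*(3*(2*(-3 + (0*(-4) + 3))))) = 1490/(-14035 + 7*(3*(2*(-3 + (0 + 3))))) = 1490/(-14035 + 7*(3*(2*(-3 + 3)))) = 1490/(-14035 + 7*(3*(2*0))) = 1490/(-14035 + 7*(3*0)) = 1490/(-14035 + 7*0) = 1490/(-14035 + 0) = 1490/(-14035) = 1490*(-1/14035) = -298/2807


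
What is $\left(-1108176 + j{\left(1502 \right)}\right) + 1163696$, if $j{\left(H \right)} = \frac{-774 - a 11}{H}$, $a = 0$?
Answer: $\frac{41695133}{751} \approx 55520.0$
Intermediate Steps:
$j{\left(H \right)} = - \frac{774}{H}$ ($j{\left(H \right)} = \frac{-774 - 0 \cdot 11}{H} = \frac{-774 - 0}{H} = \frac{-774 + 0}{H} = - \frac{774}{H}$)
$\left(-1108176 + j{\left(1502 \right)}\right) + 1163696 = \left(-1108176 - \frac{774}{1502}\right) + 1163696 = \left(-1108176 - \frac{387}{751}\right) + 1163696 = - \frac{832240563}{751} + 1163696 = \frac{41695133}{751}$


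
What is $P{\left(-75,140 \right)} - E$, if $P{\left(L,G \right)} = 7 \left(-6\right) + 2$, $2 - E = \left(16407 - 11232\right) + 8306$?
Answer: $13439$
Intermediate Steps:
$E = -13479$ ($E = 2 - \left(\left(16407 - 11232\right) + 8306\right) = 2 - \left(5175 + 8306\right) = 2 - 13481 = -13479$)
$P{\left(L,G \right)} = -40$ ($P{\left(L,G \right)} = -42 + 2 = -40$)
$P{\left(-75,140 \right)} - E = -40 - -13479 = -40 + 13479 = 13439$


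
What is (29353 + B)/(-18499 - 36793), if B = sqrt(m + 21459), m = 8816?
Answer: -29353/55292 - 5*sqrt(1211)/55292 ≈ -0.53402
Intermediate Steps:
B = 5*sqrt(1211) (B = sqrt(8816 + 21459) = sqrt(30275) = 5*sqrt(1211) ≈ 174.00)
(29353 + B)/(-18499 - 36793) = (29353 + 5*sqrt(1211))/(-18499 - 36793) = (29353 + 5*sqrt(1211))/(-55292) = (29353 + 5*sqrt(1211))*(-1/55292) = -29353/55292 - 5*sqrt(1211)/55292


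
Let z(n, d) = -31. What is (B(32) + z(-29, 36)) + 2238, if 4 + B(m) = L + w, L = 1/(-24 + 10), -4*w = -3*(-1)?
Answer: 61661/28 ≈ 2202.2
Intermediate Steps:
w = -¾ (w = -(-3)*(-1)/4 = -¼*3 = -¾ ≈ -0.75000)
L = -1/14 (L = 1/(-14) = -1/14 ≈ -0.071429)
B(m) = -135/28 (B(m) = -4 + (-1/14 - ¾) = -4 - 23/28 = -135/28)
(B(32) + z(-29, 36)) + 2238 = (-135/28 - 31) + 2238 = -1003/28 + 2238 = 61661/28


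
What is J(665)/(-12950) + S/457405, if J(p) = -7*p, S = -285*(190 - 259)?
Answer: 13622183/33847970 ≈ 0.40245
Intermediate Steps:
S = 19665 (S = -285*(-69) = 19665)
J(665)/(-12950) + S/457405 = -7*665/(-12950) + 19665/457405 = -4655*(-1/12950) + 19665*(1/457405) = 133/370 + 3933/91481 = 13622183/33847970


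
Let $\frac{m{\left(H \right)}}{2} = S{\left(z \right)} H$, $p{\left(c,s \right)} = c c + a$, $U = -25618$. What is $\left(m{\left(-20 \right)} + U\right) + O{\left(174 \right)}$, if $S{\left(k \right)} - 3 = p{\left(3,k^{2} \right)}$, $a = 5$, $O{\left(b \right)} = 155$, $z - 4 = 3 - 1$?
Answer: $-26143$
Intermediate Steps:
$z = 6$ ($z = 4 + \left(3 - 1\right) = 4 + 2 = 6$)
$p{\left(c,s \right)} = 5 + c^{2}$ ($p{\left(c,s \right)} = c c + 5 = c^{2} + 5 = 5 + c^{2}$)
$S{\left(k \right)} = 17$ ($S{\left(k \right)} = 3 + \left(5 + 3^{2}\right) = 3 + \left(5 + 9\right) = 3 + 14 = 17$)
$m{\left(H \right)} = 34 H$ ($m{\left(H \right)} = 2 \cdot 17 H = 34 H$)
$\left(m{\left(-20 \right)} + U\right) + O{\left(174 \right)} = \left(34 \left(-20\right) - 25618\right) + 155 = \left(-680 - 25618\right) + 155 = -26298 + 155 = -26143$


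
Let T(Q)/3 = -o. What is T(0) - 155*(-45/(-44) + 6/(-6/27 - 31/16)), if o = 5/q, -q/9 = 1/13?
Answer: 12059225/41052 ≈ 293.75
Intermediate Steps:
q = -9/13 ≈ -0.69231
o = -65/9 (o = 5/(-9/13) = 5*(-13/9) = -65/9 ≈ -7.2222)
T(Q) = 65/3 (T(Q) = 3*(-1*(-65/9)) = 3*(65/9) = 65/3)
T(0) - 155*(-45/(-44) + 6/(-6/27 - 31/16)) = 65/3 - 155*(-45/(-44) + 6/(-6/27 - 31/16)) = 65/3 - 155*(-45*(-1/44) + 6/(-6*1/27 - 31*1/16)) = 65/3 - 155*(45/44 + 6/(-2/9 - 31/16)) = 65/3 - 155*(45/44 + 6/(-311/144)) = 65/3 - 155*(45/44 + 6*(-144/311)) = 65/3 - 155*(45/44 - 864/311) = 65/3 - 155*(-24021/13684) = 65/3 + 3723255/13684 = 12059225/41052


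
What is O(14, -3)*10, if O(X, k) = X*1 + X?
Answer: 280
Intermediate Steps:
O(X, k) = 2*X (O(X, k) = X + X = 2*X)
O(14, -3)*10 = (2*14)*10 = 28*10 = 280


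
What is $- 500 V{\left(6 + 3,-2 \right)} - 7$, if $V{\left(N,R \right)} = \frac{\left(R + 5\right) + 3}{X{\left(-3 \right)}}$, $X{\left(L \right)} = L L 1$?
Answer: $- \frac{1021}{3} \approx -340.33$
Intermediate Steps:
$X{\left(L \right)} = L^{2}$ ($X{\left(L \right)} = L^{2} \cdot 1 = L^{2}$)
$V{\left(N,R \right)} = \frac{8}{9} + \frac{R}{9}$ ($V{\left(N,R \right)} = \frac{\left(R + 5\right) + 3}{\left(-3\right)^{2}} = \frac{\left(5 + R\right) + 3}{9} = \left(8 + R\right) \frac{1}{9} = \frac{8}{9} + \frac{R}{9}$)
$- 500 V{\left(6 + 3,-2 \right)} - 7 = - 500 \left(\frac{8}{9} + \frac{1}{9} \left(-2\right)\right) - 7 = - 500 \left(\frac{8}{9} - \frac{2}{9}\right) - 7 = \left(-500\right) \frac{2}{3} - 7 = - \frac{1000}{3} - 7 = - \frac{1021}{3}$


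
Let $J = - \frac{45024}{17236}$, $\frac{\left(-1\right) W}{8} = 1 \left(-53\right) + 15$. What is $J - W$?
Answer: $- \frac{1321192}{4309} \approx -306.61$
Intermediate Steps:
$W = 304$ ($W = - 8 \left(1 \left(-53\right) + 15\right) = - 8 \left(-53 + 15\right) = \left(-8\right) \left(-38\right) = 304$)
$J = - \frac{11256}{4309}$ ($J = \left(-45024\right) \frac{1}{17236} = - \frac{11256}{4309} \approx -2.6122$)
$J - W = - \frac{11256}{4309} - 304 = - \frac{1321192}{4309}$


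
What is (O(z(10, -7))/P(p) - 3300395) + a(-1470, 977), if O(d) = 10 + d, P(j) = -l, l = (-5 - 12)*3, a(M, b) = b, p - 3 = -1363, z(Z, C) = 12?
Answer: -168270296/51 ≈ -3.2994e+6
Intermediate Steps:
p = -1360 (p = 3 - 1363 = -1360)
l = -51 (l = -17*3 = -51)
P(j) = 51 (P(j) = -1*(-51) = 51)
(O(z(10, -7))/P(p) - 3300395) + a(-1470, 977) = ((10 + 12)/51 - 3300395) + 977 = (22*(1/51) - 3300395) + 977 = (22/51 - 3300395) + 977 = -168320123/51 + 977 = -168270296/51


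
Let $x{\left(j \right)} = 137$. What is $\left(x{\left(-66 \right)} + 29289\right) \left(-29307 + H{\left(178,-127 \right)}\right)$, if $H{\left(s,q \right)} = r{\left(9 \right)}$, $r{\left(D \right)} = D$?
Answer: $-862122948$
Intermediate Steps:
$H{\left(s,q \right)} = 9$
$\left(x{\left(-66 \right)} + 29289\right) \left(-29307 + H{\left(178,-127 \right)}\right) = \left(137 + 29289\right) \left(-29307 + 9\right) = 29426 \left(-29298\right) = -862122948$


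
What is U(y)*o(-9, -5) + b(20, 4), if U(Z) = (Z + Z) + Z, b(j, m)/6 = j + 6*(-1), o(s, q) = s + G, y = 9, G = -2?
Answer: -213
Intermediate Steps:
o(s, q) = -2 + s (o(s, q) = s - 2 = -2 + s)
b(j, m) = -36 + 6*j (b(j, m) = 6*(j + 6*(-1)) = 6*(j - 6) = 6*(-6 + j) = -36 + 6*j)
U(Z) = 3*Z (U(Z) = 2*Z + Z = 3*Z)
U(y)*o(-9, -5) + b(20, 4) = (3*9)*(-2 - 9) + (-36 + 6*20) = 27*(-11) + (-36 + 120) = -297 + 84 = -213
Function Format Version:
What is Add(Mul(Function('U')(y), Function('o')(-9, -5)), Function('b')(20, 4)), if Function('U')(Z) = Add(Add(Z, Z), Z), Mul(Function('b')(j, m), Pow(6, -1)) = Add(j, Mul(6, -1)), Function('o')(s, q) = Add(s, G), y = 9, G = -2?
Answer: -213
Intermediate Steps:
Function('o')(s, q) = Add(-2, s) (Function('o')(s, q) = Add(s, -2) = Add(-2, s))
Function('b')(j, m) = Add(-36, Mul(6, j)) (Function('b')(j, m) = Mul(6, Add(j, Mul(6, -1))) = Mul(6, Add(j, -6)) = Mul(6, Add(-6, j)) = Add(-36, Mul(6, j)))
Function('U')(Z) = Mul(3, Z) (Function('U')(Z) = Add(Mul(2, Z), Z) = Mul(3, Z))
Add(Mul(Function('U')(y), Function('o')(-9, -5)), Function('b')(20, 4)) = Add(Mul(Mul(3, 9), Add(-2, -9)), Add(-36, Mul(6, 20))) = Add(Mul(27, -11), Add(-36, 120)) = Add(-297, 84) = -213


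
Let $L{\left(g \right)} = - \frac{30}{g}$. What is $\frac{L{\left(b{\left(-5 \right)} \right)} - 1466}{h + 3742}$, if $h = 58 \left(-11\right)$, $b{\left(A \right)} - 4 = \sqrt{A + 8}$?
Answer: $- \frac{9589}{20176} + \frac{15 \sqrt{3}}{20176} \approx -0.47398$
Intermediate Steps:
$b{\left(A \right)} = 4 + \sqrt{8 + A}$ ($b{\left(A \right)} = 4 + \sqrt{A + 8} = 4 + \sqrt{8 + A}$)
$h = -638$
$\frac{L{\left(b{\left(-5 \right)} \right)} - 1466}{h + 3742} = \frac{- \frac{30}{4 + \sqrt{8 - 5}} - 1466}{-638 + 3742} = \frac{- \frac{30}{4 + \sqrt{3}} - 1466}{3104} = \left(-1466 - \frac{30}{4 + \sqrt{3}}\right) \frac{1}{3104} = - \frac{733}{1552} - \frac{15}{1552 \left(4 + \sqrt{3}\right)}$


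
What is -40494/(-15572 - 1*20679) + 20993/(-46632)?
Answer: 1127298965/1690456632 ≈ 0.66686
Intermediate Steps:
-40494/(-15572 - 1*20679) + 20993/(-46632) = -40494/(-15572 - 20679) + 20993*(-1/46632) = -40494/(-36251) - 20993/46632 = -40494*(-1/36251) - 20993/46632 = 40494/36251 - 20993/46632 = 1127298965/1690456632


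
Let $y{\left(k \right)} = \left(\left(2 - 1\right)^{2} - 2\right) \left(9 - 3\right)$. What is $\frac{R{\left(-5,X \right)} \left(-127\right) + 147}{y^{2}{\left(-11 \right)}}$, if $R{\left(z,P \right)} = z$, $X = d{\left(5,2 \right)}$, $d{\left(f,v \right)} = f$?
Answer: $\frac{391}{18} \approx 21.722$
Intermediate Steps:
$X = 5$
$y{\left(k \right)} = -6$ ($y{\left(k \right)} = \left(1^{2} - 2\right) 6 = \left(1 - 2\right) 6 = \left(-1\right) 6 = -6$)
$\frac{R{\left(-5,X \right)} \left(-127\right) + 147}{y^{2}{\left(-11 \right)}} = \frac{\left(-5\right) \left(-127\right) + 147}{\left(-6\right)^{2}} = \frac{635 + 147}{36} = 782 \cdot \frac{1}{36} = \frac{391}{18}$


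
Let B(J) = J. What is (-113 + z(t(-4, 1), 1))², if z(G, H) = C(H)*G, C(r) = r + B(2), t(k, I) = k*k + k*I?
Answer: 5929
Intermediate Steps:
t(k, I) = k² + I*k
C(r) = 2 + r (C(r) = r + 2 = 2 + r)
z(G, H) = G*(2 + H) (z(G, H) = (2 + H)*G = G*(2 + H))
(-113 + z(t(-4, 1), 1))² = (-113 + (-4*(1 - 4))*(2 + 1))² = (-113 - 4*(-3)*3)² = (-113 + 12*3)² = (-113 + 36)² = (-77)² = 5929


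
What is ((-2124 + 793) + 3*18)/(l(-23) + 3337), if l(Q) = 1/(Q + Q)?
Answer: -58742/153501 ≈ -0.38268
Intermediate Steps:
l(Q) = 1/(2*Q)
((-2124 + 793) + 3*18)/(l(-23) + 3337) = ((-2124 + 793) + 3*18)/((½)/(-23) + 3337) = (-1331 + 54)/((½)*(-1/23) + 3337) = -1277/(-1/46 + 3337) = -1277/153501/46 = -1277*46/153501 = -58742/153501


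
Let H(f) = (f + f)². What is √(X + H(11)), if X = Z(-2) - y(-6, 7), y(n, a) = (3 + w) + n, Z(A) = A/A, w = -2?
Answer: 7*√10 ≈ 22.136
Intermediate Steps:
H(f) = 4*f² (H(f) = (2*f)² = 4*f²)
Z(A) = 1
y(n, a) = 1 + n (y(n, a) = (3 - 2) + n = 1 + n)
X = 6 (X = 1 - (1 - 6) = 1 - 1*(-5) = 1 + 5 = 6)
√(X + H(11)) = √(6 + 4*11²) = √(6 + 4*121) = √(6 + 484) = √490 = 7*√10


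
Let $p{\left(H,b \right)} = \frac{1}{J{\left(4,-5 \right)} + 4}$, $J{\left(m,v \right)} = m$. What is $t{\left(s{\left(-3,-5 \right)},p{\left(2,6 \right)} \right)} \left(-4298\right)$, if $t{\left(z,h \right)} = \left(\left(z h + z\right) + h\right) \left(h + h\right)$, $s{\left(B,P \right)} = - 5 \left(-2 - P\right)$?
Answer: $\frac{143983}{8} \approx 17998.0$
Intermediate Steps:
$s{\left(B,P \right)} = 10 + 5 P$
$p{\left(H,b \right)} = \frac{1}{8}$ ($p{\left(H,b \right)} = \frac{1}{4 + 4} = \frac{1}{8}$)
$t{\left(z,h \right)} = 2 h \left(h + z + h z\right)$ ($t{\left(z,h \right)} = \left(\left(h z + z\right) + h\right) 2 h = \left(\left(z + h z\right) + h\right) 2 h = \left(h + z + h z\right) 2 h = 2 h \left(h + z + h z\right)$)
$t{\left(s{\left(-3,-5 \right)},p{\left(2,6 \right)} \right)} \left(-4298\right) = 2 \cdot \frac{1}{8} \left(\frac{1}{8} + \left(10 + 5 \left(-5\right)\right) + \frac{10 + 5 \left(-5\right)}{8}\right) \left(-4298\right) = 2 \cdot \frac{1}{8} \left(\frac{1}{8} + \left(10 - 25\right) + \frac{10 - 25}{8}\right) \left(-4298\right) = 2 \cdot \frac{1}{8} \left(\frac{1}{8} - 15 + \frac{1}{8} \left(-15\right)\right) \left(-4298\right) = 2 \cdot \frac{1}{8} \left(\frac{1}{8} - 15 - \frac{15}{8}\right) \left(-4298\right) = 2 \cdot \frac{1}{8} \left(- \frac{67}{4}\right) \left(-4298\right) = \left(- \frac{67}{16}\right) \left(-4298\right) = \frac{143983}{8}$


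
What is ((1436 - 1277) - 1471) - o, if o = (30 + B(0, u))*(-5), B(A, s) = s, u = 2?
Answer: -1152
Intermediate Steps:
o = -160 (o = (30 + 2)*(-5) = 32*(-5) = -160)
((1436 - 1277) - 1471) - o = ((1436 - 1277) - 1471) - 1*(-160) = (159 - 1471) + 160 = -1312 + 160 = -1152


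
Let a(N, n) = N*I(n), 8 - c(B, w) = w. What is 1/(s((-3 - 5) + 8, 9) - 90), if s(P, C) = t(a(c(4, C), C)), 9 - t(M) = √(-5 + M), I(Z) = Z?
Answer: I/(√14 - 81*I) ≈ -0.012319 + 0.00056907*I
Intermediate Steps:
c(B, w) = 8 - w
a(N, n) = N*n
t(M) = 9 - √(-5 + M)
s(P, C) = 9 - √(-5 + C*(8 - C)) (s(P, C) = 9 - √(-5 + (8 - C)*C) = 9 - √(-5 + C*(8 - C)))
1/(s((-3 - 5) + 8, 9) - 90) = 1/((9 - √(-5 - 1*9*(-8 + 9))) - 90) = 1/((9 - √(-5 - 1*9*1)) - 90) = 1/((9 - √(-5 - 9)) - 90) = 1/((9 - √(-14)) - 90) = 1/((9 - I*√14) - 90) = 1/(-81 - I*√14)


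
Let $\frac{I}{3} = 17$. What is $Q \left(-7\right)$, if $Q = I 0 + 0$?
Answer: $0$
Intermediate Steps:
$I = 51$ ($I = 3 \cdot 17 = 51$)
$Q = 0$ ($Q = 51 \cdot 0 + 0 = 0 + 0 = 0$)
$Q \left(-7\right) = 0 \left(-7\right) = 0$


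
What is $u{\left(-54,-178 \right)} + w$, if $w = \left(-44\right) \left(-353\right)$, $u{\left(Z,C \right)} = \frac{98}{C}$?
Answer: $\frac{1382299}{89} \approx 15531.0$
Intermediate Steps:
$w = 15532$
$u{\left(-54,-178 \right)} + w = \frac{98}{-178} + 15532 = 98 \left(- \frac{1}{178}\right) + 15532 = - \frac{49}{89} + 15532 = \frac{1382299}{89}$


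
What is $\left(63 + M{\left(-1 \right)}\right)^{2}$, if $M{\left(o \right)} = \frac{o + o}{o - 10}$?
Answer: $\frac{483025}{121} \approx 3991.9$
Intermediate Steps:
$M{\left(o \right)} = \frac{2 o}{-10 + o}$
$\left(63 + M{\left(-1 \right)}\right)^{2} = \left(63 + 2 \left(-1\right) \frac{1}{-10 - 1}\right)^{2} = \left(63 + 2 \left(-1\right) \frac{1}{-11}\right)^{2} = \left(63 + 2 \left(-1\right) \left(- \frac{1}{11}\right)\right)^{2} = \left(63 + \frac{2}{11}\right)^{2} = \left(\frac{695}{11}\right)^{2} = \frac{483025}{121}$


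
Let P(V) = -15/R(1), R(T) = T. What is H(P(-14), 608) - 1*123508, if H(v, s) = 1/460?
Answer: -56813679/460 ≈ -1.2351e+5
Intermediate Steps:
P(V) = -15 (P(V) = -15/1 = -15*1 = -15)
H(v, s) = 1/460
H(P(-14), 608) - 1*123508 = 1/460 - 1*123508 = 1/460 - 123508 = -56813679/460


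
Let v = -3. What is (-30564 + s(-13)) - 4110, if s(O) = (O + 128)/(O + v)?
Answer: -554899/16 ≈ -34681.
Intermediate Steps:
s(O) = (128 + O)/(-3 + O) (s(O) = (O + 128)/(O - 3) = (128 + O)/(-3 + O))
(-30564 + s(-13)) - 4110 = (-30564 + (128 - 13)/(-3 - 13)) - 4110 = (-30564 + 115/(-16)) - 4110 = (-30564 - 1/16*115) - 4110 = (-30564 - 115/16) - 4110 = -489139/16 - 4110 = -554899/16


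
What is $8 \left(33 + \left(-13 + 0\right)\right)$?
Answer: $160$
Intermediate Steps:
$8 \left(33 + \left(-13 + 0\right)\right) = 8 \left(33 - 13\right) = 8 \cdot 20 = 160$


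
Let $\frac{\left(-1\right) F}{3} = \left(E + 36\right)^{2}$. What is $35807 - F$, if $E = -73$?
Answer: $39914$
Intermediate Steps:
$F = -4107$ ($F = - 3 \left(-73 + 36\right)^{2} = - 3 \left(-37\right)^{2} = \left(-3\right) 1369 = -4107$)
$35807 - F = 35807 - -4107 = 35807 + 4107 = 39914$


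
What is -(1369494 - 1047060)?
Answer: -322434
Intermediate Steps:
-(1369494 - 1047060) = -378/(1/(5079 + (-1456 - 2770))) = -378/(1/(5079 - 4226)) = -378/(1/853) = -378/1/853 = -378*853 = -322434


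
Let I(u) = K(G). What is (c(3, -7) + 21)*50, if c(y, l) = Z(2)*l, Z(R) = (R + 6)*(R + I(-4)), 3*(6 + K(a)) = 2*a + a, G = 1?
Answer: 9450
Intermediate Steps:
K(a) = -6 + a (K(a) = -6 + (2*a + a)/3 = -6 + (3*a)/3 = -6 + a)
I(u) = -5 (I(u) = -6 + 1 = -5)
Z(R) = (-5 + R)*(6 + R) (Z(R) = (R + 6)*(R - 5) = (6 + R)*(-5 + R) = (-5 + R)*(6 + R))
c(y, l) = -24*l (c(y, l) = (-30 + 2 + 2²)*l = (-30 + 2 + 4)*l = -24*l)
(c(3, -7) + 21)*50 = (-24*(-7) + 21)*50 = (168 + 21)*50 = 189*50 = 9450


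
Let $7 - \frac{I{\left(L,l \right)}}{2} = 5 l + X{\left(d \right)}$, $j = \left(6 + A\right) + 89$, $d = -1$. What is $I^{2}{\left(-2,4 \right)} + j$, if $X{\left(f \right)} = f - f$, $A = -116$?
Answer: $655$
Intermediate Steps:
$j = -21$ ($j = \left(6 - 116\right) + 89 = -110 + 89 = -21$)
$X{\left(f \right)} = 0$
$I{\left(L,l \right)} = 14 - 10 l$ ($I{\left(L,l \right)} = 14 - 2 \left(5 l + 0\right) = 14 - 2 \cdot 5 l = 14 - 10 l$)
$I^{2}{\left(-2,4 \right)} + j = \left(14 - 40\right)^{2} - 21 = \left(-26\right)^{2} - 21 = 676 - 21 = 655$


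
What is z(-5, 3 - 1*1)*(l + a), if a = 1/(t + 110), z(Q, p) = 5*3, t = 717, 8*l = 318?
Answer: 1972455/3308 ≈ 596.27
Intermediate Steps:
l = 159/4 (l = (⅛)*318 = 159/4 ≈ 39.750)
z(Q, p) = 15
a = 1/827 (a = 1/(717 + 110) = 1/827 ≈ 0.0012092)
z(-5, 3 - 1*1)*(l + a) = 15*(159/4 + 1/827) = 15*(131497/3308) = 1972455/3308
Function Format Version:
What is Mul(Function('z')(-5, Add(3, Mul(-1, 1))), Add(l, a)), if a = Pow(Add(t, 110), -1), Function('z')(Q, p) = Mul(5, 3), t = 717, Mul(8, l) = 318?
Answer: Rational(1972455, 3308) ≈ 596.27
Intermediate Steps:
l = Rational(159, 4) (l = Mul(Rational(1, 8), 318) = Rational(159, 4) ≈ 39.750)
Function('z')(Q, p) = 15
a = Rational(1, 827) (a = Pow(Add(717, 110), -1) = Pow(827, -1) = Rational(1, 827) ≈ 0.0012092)
Mul(Function('z')(-5, Add(3, Mul(-1, 1))), Add(l, a)) = Mul(15, Add(Rational(159, 4), Rational(1, 827))) = Mul(15, Rational(131497, 3308)) = Rational(1972455, 3308)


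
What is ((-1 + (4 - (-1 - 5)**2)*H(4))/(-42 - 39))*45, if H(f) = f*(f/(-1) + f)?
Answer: 5/9 ≈ 0.55556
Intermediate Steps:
H(f) = 0 (H(f) = f*(f*(-1) + f) = f*(-f + f) = f*0 = 0)
((-1 + (4 - (-1 - 5)**2)*H(4))/(-42 - 39))*45 = ((-1 + (4 - (-1 - 5)**2)*0)/(-42 - 39))*45 = ((-1 + (4 - 1*(-6)**2)*0)/(-81))*45 = -(-1 + (4 - 1*36)*0)/81*45 = -(-1 + (4 - 36)*0)/81*45 = -(-1 - 32*0)/81*45 = -(-1 + 0)/81*45 = -1/81*(-1)*45 = (1/81)*45 = 5/9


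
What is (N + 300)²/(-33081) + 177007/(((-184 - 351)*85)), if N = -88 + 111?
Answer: -10599929842/1504358475 ≈ -7.0461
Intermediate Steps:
N = 23
(N + 300)²/(-33081) + 177007/(((-184 - 351)*85)) = (23 + 300)²/(-33081) + 177007/(((-184 - 351)*85)) = 323²*(-1/33081) + 177007/((-535*85)) = 104329*(-1/33081) + 177007/(-45475) = -104329/33081 + 177007*(-1/45475) = -104329/33081 - 177007/45475 = -10599929842/1504358475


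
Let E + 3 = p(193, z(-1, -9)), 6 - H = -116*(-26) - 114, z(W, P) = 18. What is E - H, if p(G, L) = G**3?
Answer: 7191950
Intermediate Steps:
H = -2896 (H = 6 - (-116*(-26) - 114) = 6 - (3016 - 114) = 6 - 1*2902 = 6 - 2902 = -2896)
E = 7189054 (E = -3 + 193**3 = -3 + 7189057 = 7189054)
E - H = 7189054 - 1*(-2896) = 7189054 + 2896 = 7191950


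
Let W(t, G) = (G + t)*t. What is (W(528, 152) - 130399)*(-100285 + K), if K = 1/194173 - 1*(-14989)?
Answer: -540970492101241/27739 ≈ -1.9502e+10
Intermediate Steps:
W(t, G) = t*(G + t)
K = 2910459098/194173 (K = 1/194173 + 14989 = 2910459098/194173 ≈ 14989.)
(W(528, 152) - 130399)*(-100285 + K) = (528*(152 + 528) - 130399)*(-100285 + 2910459098/194173) = (528*680 - 130399)*(-16562180207/194173) = (359040 - 130399)*(-16562180207/194173) = 228641*(-16562180207/194173) = -540970492101241/27739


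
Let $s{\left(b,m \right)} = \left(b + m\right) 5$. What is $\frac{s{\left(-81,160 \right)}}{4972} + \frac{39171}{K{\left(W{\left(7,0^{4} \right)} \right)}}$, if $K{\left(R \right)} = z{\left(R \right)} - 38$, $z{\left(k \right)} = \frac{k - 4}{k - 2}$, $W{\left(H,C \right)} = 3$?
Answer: $- \frac{64914269}{64636} \approx -1004.3$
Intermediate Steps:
$s{\left(b,m \right)} = 5 b + 5 m$
$z{\left(k \right)} = \frac{-4 + k}{-2 + k}$
$K{\left(R \right)} = -38 + \frac{-4 + R}{-2 + R}$ ($K{\left(R \right)} = \frac{-4 + R}{-2 + R} - 38 = -38 + \frac{-4 + R}{-2 + R}$)
$\frac{s{\left(-81,160 \right)}}{4972} + \frac{39171}{K{\left(W{\left(7,0^{4} \right)} \right)}} = \frac{5 \left(-81\right) + 5 \cdot 160}{4972} + \frac{39171}{\frac{1}{-2 + 3} \left(72 - 111\right)} = \left(-405 + 800\right) \frac{1}{4972} + \frac{39171}{1^{-1} \left(72 - 111\right)} = 395 \cdot \frac{1}{4972} + \frac{39171}{1 \left(-39\right)} = \frac{395}{4972} + \frac{39171}{-39} = \frac{395}{4972} + 39171 \left(- \frac{1}{39}\right) = \frac{395}{4972} - \frac{13057}{13} = - \frac{64914269}{64636}$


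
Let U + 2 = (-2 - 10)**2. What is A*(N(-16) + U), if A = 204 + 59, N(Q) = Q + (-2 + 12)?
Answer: 35768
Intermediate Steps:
U = 142 (U = -2 + (-2 - 10)**2 = -2 + (-12)**2 = -2 + 144 = 142)
N(Q) = 10 + Q (N(Q) = Q + 10 = 10 + Q)
A = 263
A*(N(-16) + U) = 263*((10 - 16) + 142) = 263*(-6 + 142) = 263*136 = 35768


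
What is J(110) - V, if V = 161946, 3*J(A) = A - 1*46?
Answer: -485774/3 ≈ -1.6192e+5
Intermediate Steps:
J(A) = -46/3 + A/3 (J(A) = (A - 1*46)/3 = (A - 46)/3 = (-46 + A)/3 = -46/3 + A/3)
J(110) - V = (-46/3 + (1/3)*110) - 1*161946 = (-46/3 + 110/3) - 161946 = 64/3 - 161946 = -485774/3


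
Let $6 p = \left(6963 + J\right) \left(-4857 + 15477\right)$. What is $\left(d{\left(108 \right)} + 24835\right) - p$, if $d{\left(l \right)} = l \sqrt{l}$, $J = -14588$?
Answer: $13521085 + 648 \sqrt{3} \approx 1.3522 \cdot 10^{7}$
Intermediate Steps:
$p = -13496250$ ($p = \frac{\left(6963 - 14588\right) \left(-4857 + 15477\right)}{6} = \frac{\left(-7625\right) 10620}{6} = \frac{1}{6} \left(-80977500\right) = -13496250$)
$d{\left(l \right)} = l^{\frac{3}{2}}$
$\left(d{\left(108 \right)} + 24835\right) - p = \left(108^{\frac{3}{2}} + 24835\right) - -13496250 = \left(648 \sqrt{3} + 24835\right) + 13496250 = \left(24835 + 648 \sqrt{3}\right) + 13496250 = 13521085 + 648 \sqrt{3}$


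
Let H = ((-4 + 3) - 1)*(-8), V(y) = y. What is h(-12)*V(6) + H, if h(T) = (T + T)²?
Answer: 3472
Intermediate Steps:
h(T) = 4*T² (h(T) = (2*T)² = 4*T²)
H = 16 (H = (-1 - 1)*(-8) = -2*(-8) = 16)
h(-12)*V(6) + H = (4*(-12)²)*6 + 16 = (4*144)*6 + 16 = 576*6 + 16 = 3456 + 16 = 3472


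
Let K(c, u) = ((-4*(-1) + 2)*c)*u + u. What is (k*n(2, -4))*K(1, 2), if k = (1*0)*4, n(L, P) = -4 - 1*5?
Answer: 0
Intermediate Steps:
n(L, P) = -9 (n(L, P) = -4 - 5 = -9)
K(c, u) = u + 6*c*u (K(c, u) = ((4 + 2)*c)*u + u = (6*c)*u + u = 6*c*u + u = u + 6*c*u)
k = 0 (k = 0*4 = 0)
(k*n(2, -4))*K(1, 2) = (0*(-9))*(2*(1 + 6*1)) = 0*(2*(1 + 6)) = 0*(2*7) = 0*14 = 0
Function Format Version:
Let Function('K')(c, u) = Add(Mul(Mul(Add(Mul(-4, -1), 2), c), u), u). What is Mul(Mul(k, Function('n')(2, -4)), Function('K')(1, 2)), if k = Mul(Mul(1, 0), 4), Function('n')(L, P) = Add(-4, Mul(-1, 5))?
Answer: 0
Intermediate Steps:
Function('n')(L, P) = -9 (Function('n')(L, P) = Add(-4, -5) = -9)
Function('K')(c, u) = Add(u, Mul(6, c, u)) (Function('K')(c, u) = Add(Mul(Mul(Add(4, 2), c), u), u) = Add(Mul(Mul(6, c), u), u) = Add(Mul(6, c, u), u) = Add(u, Mul(6, c, u)))
k = 0 (k = Mul(0, 4) = 0)
Mul(Mul(k, Function('n')(2, -4)), Function('K')(1, 2)) = Mul(Mul(0, -9), Mul(2, Add(1, Mul(6, 1)))) = Mul(0, Mul(2, Add(1, 6))) = Mul(0, Mul(2, 7)) = Mul(0, 14) = 0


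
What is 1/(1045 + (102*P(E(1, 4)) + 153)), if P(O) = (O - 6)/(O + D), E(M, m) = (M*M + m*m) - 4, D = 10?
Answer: 23/28268 ≈ 0.00081364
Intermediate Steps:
E(M, m) = -4 + M**2 + m**2 (E(M, m) = (M**2 + m**2) - 4 = -4 + M**2 + m**2)
P(O) = (-6 + O)/(10 + O) (P(O) = (O - 6)/(O + 10) = (-6 + O)/(10 + O))
1/(1045 + (102*P(E(1, 4)) + 153)) = 1/(1045 + (102*((-6 + (-4 + 1**2 + 4**2))/(10 + (-4 + 1**2 + 4**2))) + 153)) = 1/(1045 + (102*((-6 + (-4 + 1 + 16))/(10 + (-4 + 1 + 16))) + 153)) = 1/(1045 + (102*((-6 + 13)/(10 + 13)) + 153)) = 1/(1045 + (102*(7/23) + 153)) = 1/(1045 + (714/23 + 153)) = 1/(1045 + 4233/23) = 1/(28268/23) = 23/28268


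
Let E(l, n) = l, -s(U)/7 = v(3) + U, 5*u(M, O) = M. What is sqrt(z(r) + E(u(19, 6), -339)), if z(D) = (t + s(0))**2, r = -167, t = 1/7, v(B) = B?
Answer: sqrt(537555)/35 ≈ 20.948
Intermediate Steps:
u(M, O) = M/5
s(U) = -21 - 7*U (s(U) = -7*(3 + U) = -21 - 7*U)
t = 1/7 ≈ 0.14286
z(D) = 21316/49 (z(D) = (1/7 + (-21 - 7*0))**2 = (1/7 + (-21 + 0))**2 = (1/7 - 21)**2 = (-146/7)**2 = 21316/49)
sqrt(z(r) + E(u(19, 6), -339)) = sqrt(21316/49 + (1/5)*19) = sqrt(21316/49 + 19/5) = sqrt(107511/245) = sqrt(537555)/35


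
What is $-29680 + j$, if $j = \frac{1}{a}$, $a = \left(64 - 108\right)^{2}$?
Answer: $- \frac{57460479}{1936} \approx -29680.0$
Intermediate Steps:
$a = 1936$ ($a = \left(-44\right)^{2} = 1936$)
$j = \frac{1}{1936} \approx 0.00051653$
$-29680 + j = -29680 + \frac{1}{1936} = - \frac{57460479}{1936}$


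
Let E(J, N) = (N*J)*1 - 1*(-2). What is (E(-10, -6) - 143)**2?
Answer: 6561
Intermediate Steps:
E(J, N) = 2 + J*N (E(J, N) = (J*N)*1 + 2 = J*N + 2 = 2 + J*N)
(E(-10, -6) - 143)**2 = ((2 - 10*(-6)) - 143)**2 = ((2 + 60) - 143)**2 = (62 - 143)**2 = (-81)**2 = 6561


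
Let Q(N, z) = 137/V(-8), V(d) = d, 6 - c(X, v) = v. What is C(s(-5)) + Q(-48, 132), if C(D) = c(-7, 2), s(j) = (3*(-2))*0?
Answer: -105/8 ≈ -13.125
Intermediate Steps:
c(X, v) = 6 - v
s(j) = 0 (s(j) = -6*0 = 0)
Q(N, z) = -137/8 (Q(N, z) = 137/(-8) = 137*(-⅛) = -137/8)
C(D) = 4 (C(D) = 6 - 1*2 = 6 - 2 = 4)
C(s(-5)) + Q(-48, 132) = 4 - 137/8 = -105/8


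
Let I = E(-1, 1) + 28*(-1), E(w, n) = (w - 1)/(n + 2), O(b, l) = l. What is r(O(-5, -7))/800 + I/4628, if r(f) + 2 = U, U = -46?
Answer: -5744/86775 ≈ -0.066194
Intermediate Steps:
E(w, n) = (-1 + w)/(2 + n)
r(f) = -48 (r(f) = -2 - 46 = -48)
I = -86/3 (I = (-1 - 1)/(2 + 1) + 28*(-1) = -2/3 - 28 = -86/3 ≈ -28.667)
r(O(-5, -7))/800 + I/4628 = -48/800 - 86/3/4628 = -48*1/800 - 86/3*1/4628 = -3/50 - 43/6942 = -5744/86775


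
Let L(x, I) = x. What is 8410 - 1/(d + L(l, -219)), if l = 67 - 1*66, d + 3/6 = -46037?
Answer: 774333932/92073 ≈ 8410.0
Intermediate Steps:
d = -92075/2 (d = -1/2 - 46037 = -92075/2 ≈ -46038.)
l = 1 (l = 67 - 66 = 1)
8410 - 1/(d + L(l, -219)) = 8410 - 1/(-92075/2 + 1) = 8410 - 1/(-92073/2) = 8410 - 1*(-2/92073) = 8410 + 2/92073 = 774333932/92073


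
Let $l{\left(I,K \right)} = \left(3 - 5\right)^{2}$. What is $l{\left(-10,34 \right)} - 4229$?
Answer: $-4225$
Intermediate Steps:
$l{\left(I,K \right)} = 4$ ($l{\left(I,K \right)} = \left(-2\right)^{2} = 4$)
$l{\left(-10,34 \right)} - 4229 = 4 - 4229 = -4225$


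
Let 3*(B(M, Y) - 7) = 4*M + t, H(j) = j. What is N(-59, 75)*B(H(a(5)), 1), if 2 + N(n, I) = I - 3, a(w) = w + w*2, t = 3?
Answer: 1960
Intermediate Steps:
a(w) = 3*w (a(w) = w + 2*w = 3*w)
B(M, Y) = 8 + 4*M/3 (B(M, Y) = 7 + (4*M + 3)/3 = 7 + (3 + 4*M)/3 = 7 + (1 + 4*M/3) = 8 + 4*M/3)
N(n, I) = -5 + I (N(n, I) = -2 + (I - 3) = -2 + (-3 + I) = -5 + I)
N(-59, 75)*B(H(a(5)), 1) = (-5 + 75)*(8 + 4*(3*5)/3) = 70*(8 + (4/3)*15) = 70*(8 + 20) = 70*28 = 1960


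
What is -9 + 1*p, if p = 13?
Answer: 4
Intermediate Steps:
-9 + 1*p = -9 + 1*13 = -9 + 13 = 4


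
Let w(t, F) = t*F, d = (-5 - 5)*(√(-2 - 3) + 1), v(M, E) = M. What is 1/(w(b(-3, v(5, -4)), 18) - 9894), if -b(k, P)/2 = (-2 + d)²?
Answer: I/(6*(487*I + 1440*√5)) ≈ 7.6535e-6 + 5.0603e-5*I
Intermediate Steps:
d = -10 - 10*I*√5 (d = -10*(√(-5) + 1) = -10*(I*√5 + 1) = -10*(1 + I*√5) = -10 - 10*I*√5 ≈ -10.0 - 22.361*I)
b(k, P) = -2*(-12 - 10*I*√5)² (b(k, P) = -2*(-2 + (-10 - 10*I*√5))² = -2*(-12 - 10*I*√5)²)
w(t, F) = F*t
1/(w(b(-3, v(5, -4)), 18) - 9894) = 1/(18*(712 - 480*I*√5) - 9894) = 1/((12816 - 8640*I*√5) - 9894) = 1/(2922 - 8640*I*√5)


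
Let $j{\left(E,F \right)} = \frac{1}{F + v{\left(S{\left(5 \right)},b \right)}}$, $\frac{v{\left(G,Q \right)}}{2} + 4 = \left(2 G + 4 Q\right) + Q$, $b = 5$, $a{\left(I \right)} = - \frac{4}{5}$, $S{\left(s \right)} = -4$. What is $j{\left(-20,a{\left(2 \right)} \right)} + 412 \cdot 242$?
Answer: $\frac{12562709}{126} \approx 99704.0$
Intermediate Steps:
$a{\left(I \right)} = - \frac{4}{5}$ ($a{\left(I \right)} = \left(-4\right) \frac{1}{5} = - \frac{4}{5}$)
$v{\left(G,Q \right)} = -8 + 4 G + 10 Q$ ($v{\left(G,Q \right)} = -8 + 2 \left(\left(2 G + 4 Q\right) + Q\right) = -8 + 2 \left(2 G + 5 Q\right) = -8 + \left(4 G + 10 Q\right) = -8 + 4 G + 10 Q$)
$j{\left(E,F \right)} = \frac{1}{26 + F}$ ($j{\left(E,F \right)} = \frac{1}{F + \left(-8 + 4 \left(-4\right) + 10 \cdot 5\right)} = \frac{1}{F - -26} = \frac{1}{F + 26} = \frac{1}{26 + F}$)
$j{\left(-20,a{\left(2 \right)} \right)} + 412 \cdot 242 = \frac{1}{26 - \frac{4}{5}} + 412 \cdot 242 = \frac{1}{\frac{126}{5}} + 99704 = \frac{5}{126} + 99704 = \frac{12562709}{126}$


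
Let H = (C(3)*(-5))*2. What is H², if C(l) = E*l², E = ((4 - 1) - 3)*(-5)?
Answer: 0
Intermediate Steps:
E = 0 (E = (3 - 3)*(-5) = 0*(-5) = 0)
C(l) = 0 (C(l) = 0*l² = 0)
H = 0 (H = (0*(-5))*2 = 0*2 = 0)
H² = 0² = 0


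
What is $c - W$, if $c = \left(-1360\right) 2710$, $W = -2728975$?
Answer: $-956625$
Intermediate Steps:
$c = -3685600$
$c - W = -3685600 - -2728975 = -3685600 + 2728975 = -956625$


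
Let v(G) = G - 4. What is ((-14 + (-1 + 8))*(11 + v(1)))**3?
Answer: -175616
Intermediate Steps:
v(G) = -4 + G
((-14 + (-1 + 8))*(11 + v(1)))**3 = ((-14 + (-1 + 8))*(11 + (-4 + 1)))**3 = ((-14 + 7)*(11 - 3))**3 = (-7*8)**3 = (-56)**3 = -175616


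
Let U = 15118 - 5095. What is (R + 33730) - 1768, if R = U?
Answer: 41985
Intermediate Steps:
U = 10023
R = 10023
(R + 33730) - 1768 = (10023 + 33730) - 1768 = 43753 - 1768 = 41985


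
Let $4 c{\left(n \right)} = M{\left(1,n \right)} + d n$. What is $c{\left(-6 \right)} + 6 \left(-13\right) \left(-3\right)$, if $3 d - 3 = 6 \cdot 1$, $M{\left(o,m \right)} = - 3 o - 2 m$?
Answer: $\frac{927}{4} \approx 231.75$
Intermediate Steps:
$d = 3$ ($d = 1 + \frac{6 \cdot 1}{3} = 1 + \frac{1}{3} \cdot 6 = 1 + 2 = 3$)
$c{\left(n \right)} = - \frac{3}{4} + \frac{n}{4}$ ($c{\left(n \right)} = \frac{\left(\left(-3\right) 1 - 2 n\right) + 3 n}{4} = \frac{\left(-3 - 2 n\right) + 3 n}{4} = \frac{-3 + n}{4} = - \frac{3}{4} + \frac{n}{4}$)
$c{\left(-6 \right)} + 6 \left(-13\right) \left(-3\right) = \left(- \frac{3}{4} + \frac{1}{4} \left(-6\right)\right) + 6 \left(-13\right) \left(-3\right) = \left(- \frac{3}{4} - \frac{3}{2}\right) - -234 = - \frac{9}{4} + 234 = \frac{927}{4}$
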